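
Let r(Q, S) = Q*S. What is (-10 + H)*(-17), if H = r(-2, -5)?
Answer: 0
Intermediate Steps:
H = 10 (H = -2*(-5) = 10)
(-10 + H)*(-17) = (-10 + 10)*(-17) = 0*(-17) = 0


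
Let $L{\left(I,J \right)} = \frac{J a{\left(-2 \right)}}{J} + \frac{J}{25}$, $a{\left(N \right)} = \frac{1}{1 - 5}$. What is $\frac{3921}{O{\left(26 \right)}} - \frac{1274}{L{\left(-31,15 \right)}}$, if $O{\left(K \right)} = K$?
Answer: $- \frac{90719}{26} \approx -3489.2$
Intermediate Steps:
$a{\left(N \right)} = - \frac{1}{4}$ ($a{\left(N \right)} = \frac{1}{-4} = - \frac{1}{4}$)
$L{\left(I,J \right)} = - \frac{1}{4} + \frac{J}{25}$ ($L{\left(I,J \right)} = \frac{J \left(- \frac{1}{4}\right)}{J} + \frac{J}{25} = \frac{\left(- \frac{1}{4}\right) J}{J} + J \frac{1}{25} = - \frac{1}{4} + \frac{J}{25}$)
$\frac{3921}{O{\left(26 \right)}} - \frac{1274}{L{\left(-31,15 \right)}} = \frac{3921}{26} - \frac{1274}{- \frac{1}{4} + \frac{1}{25} \cdot 15} = 3921 \cdot \frac{1}{26} - \frac{1274}{- \frac{1}{4} + \frac{3}{5}} = \frac{3921}{26} - \frac{1274}{\frac{7}{20}} = \frac{3921}{26} - 3640 = - \frac{90719}{26}$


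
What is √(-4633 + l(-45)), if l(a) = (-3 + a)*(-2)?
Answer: I*√4537 ≈ 67.357*I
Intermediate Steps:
l(a) = 6 - 2*a
√(-4633 + l(-45)) = √(-4633 + (6 - 2*(-45))) = √(-4633 + (6 + 90)) = √(-4633 + 96) = √(-4537) = I*√4537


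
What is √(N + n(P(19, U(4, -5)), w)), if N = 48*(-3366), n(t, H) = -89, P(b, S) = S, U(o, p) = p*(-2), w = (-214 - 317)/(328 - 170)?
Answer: I*√161657 ≈ 402.07*I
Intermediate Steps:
w = -531/158 ≈ -3.3608
U(o, p) = -2*p
N = -161568
√(N + n(P(19, U(4, -5)), w)) = √(-161568 - 89) = √(-161657) = I*√161657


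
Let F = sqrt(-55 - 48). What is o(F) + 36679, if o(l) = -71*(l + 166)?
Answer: 24893 - 71*I*sqrt(103) ≈ 24893.0 - 720.57*I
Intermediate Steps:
F = I*sqrt(103) (F = sqrt(-103) = I*sqrt(103) ≈ 10.149*I)
o(l) = -11786 - 71*l (o(l) = -71*(166 + l) = -11786 - 71*l)
o(F) + 36679 = (-11786 - 71*I*sqrt(103)) + 36679 = 24893 - 71*I*sqrt(103)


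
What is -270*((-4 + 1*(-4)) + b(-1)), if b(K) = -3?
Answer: 2970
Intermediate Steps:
-270*((-4 + 1*(-4)) + b(-1)) = -270*((-4 + 1*(-4)) - 3) = -270*((-4 - 4) - 3) = -270*(-8 - 3) = -270*(-11) = 2970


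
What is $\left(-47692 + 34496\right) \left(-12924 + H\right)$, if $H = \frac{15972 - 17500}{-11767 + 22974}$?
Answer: $\frac{1911319144016}{11207} \approx 1.7055 \cdot 10^{8}$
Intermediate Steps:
$H = - \frac{1528}{11207} \approx -0.13634$
$\left(-47692 + 34496\right) \left(-12924 + H\right) = \left(-47692 + 34496\right) \left(-12924 - \frac{1528}{11207}\right) = \left(-13196\right) \left(- \frac{144840796}{11207}\right) = \frac{1911319144016}{11207}$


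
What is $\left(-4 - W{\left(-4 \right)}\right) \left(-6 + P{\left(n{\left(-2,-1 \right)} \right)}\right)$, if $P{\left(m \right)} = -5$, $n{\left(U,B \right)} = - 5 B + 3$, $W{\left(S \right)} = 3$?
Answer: $77$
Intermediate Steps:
$n{\left(U,B \right)} = 3 - 5 B$
$\left(-4 - W{\left(-4 \right)}\right) \left(-6 + P{\left(n{\left(-2,-1 \right)} \right)}\right) = \left(-4 - 3\right) \left(-6 - 5\right) = \left(-4 - 3\right) \left(-11\right) = \left(-7\right) \left(-11\right) = 77$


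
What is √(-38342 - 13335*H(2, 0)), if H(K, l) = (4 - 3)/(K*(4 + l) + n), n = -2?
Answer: I*√162258/2 ≈ 201.41*I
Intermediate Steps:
H(K, l) = 1/(-2 + K*(4 + l)) (H(K, l) = (4 - 3)/(K*(4 + l) - 2) = 1/(-2 + K*(4 + l)))
√(-38342 - 13335*H(2, 0)) = √(-38342 - 13335/(-2 + 4*2 + 2*0)) = √(-38342 - 13335/(-2 + 8 + 0)) = √(-38342 - 13335/6) = √(-38342 - 13335*⅙) = √(-38342 - 4445/2) = √(-81129/2) = I*√162258/2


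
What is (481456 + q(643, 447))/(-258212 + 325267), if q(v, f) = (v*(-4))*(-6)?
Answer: 496888/67055 ≈ 7.4102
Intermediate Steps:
q(v, f) = 24*v (q(v, f) = -4*v*(-6) = 24*v)
(481456 + q(643, 447))/(-258212 + 325267) = (481456 + 24*643)/(-258212 + 325267) = (481456 + 15432)/67055 = 496888*(1/67055) = 496888/67055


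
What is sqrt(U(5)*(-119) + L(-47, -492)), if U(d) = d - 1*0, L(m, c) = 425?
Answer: I*sqrt(170) ≈ 13.038*I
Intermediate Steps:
U(d) = d (U(d) = d + 0 = d)
sqrt(U(5)*(-119) + L(-47, -492)) = sqrt(5*(-119) + 425) = sqrt(-595 + 425) = sqrt(-170) = I*sqrt(170)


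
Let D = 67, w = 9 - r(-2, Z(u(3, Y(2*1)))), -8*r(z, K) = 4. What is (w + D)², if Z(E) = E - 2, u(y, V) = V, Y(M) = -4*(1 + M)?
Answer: 23409/4 ≈ 5852.3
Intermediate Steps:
Y(M) = -4 - 4*M
Z(E) = -2 + E
r(z, K) = -½ (r(z, K) = -⅛*4 = -½)
w = 19/2 (w = 9 - 1*(-½) = 9 + ½ = 19/2 ≈ 9.5000)
(w + D)² = (19/2 + 67)² = (153/2)² = 23409/4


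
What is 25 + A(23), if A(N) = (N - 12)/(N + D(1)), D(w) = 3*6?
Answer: 1036/41 ≈ 25.268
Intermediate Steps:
D(w) = 18
A(N) = (-12 + N)/(18 + N) (A(N) = (N - 12)/(N + 18) = (-12 + N)/(18 + N))
25 + A(23) = 25 + (-12 + 23)/(18 + 23) = 25 + 11/41 = 1036/41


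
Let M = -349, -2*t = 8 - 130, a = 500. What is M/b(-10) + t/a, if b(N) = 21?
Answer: -173219/10500 ≈ -16.497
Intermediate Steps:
t = 61 (t = -(8 - 130)/2 = -½*(-122) = 61)
M/b(-10) + t/a = -349/21 + 61/500 = -173219/10500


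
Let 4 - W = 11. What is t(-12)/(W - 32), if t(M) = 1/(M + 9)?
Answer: 1/117 ≈ 0.0085470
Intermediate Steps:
W = -7 (W = 4 - 1*11 = 4 - 11 = -7)
t(M) = 1/(9 + M)
t(-12)/(W - 32) = 1/((-7 - 32)*(9 - 12)) = 1/(-39*(-3)) = -1/39*(-⅓) = 1/117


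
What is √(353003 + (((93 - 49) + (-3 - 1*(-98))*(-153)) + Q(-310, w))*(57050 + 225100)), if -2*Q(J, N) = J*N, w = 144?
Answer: √2209305353 ≈ 47003.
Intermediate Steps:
Q(J, N) = -J*N/2
√(353003 + (((93 - 49) + (-3 - 1*(-98))*(-153)) + Q(-310, w))*(57050 + 225100)) = √(353003 + (((93 - 49) + (-3 - 1*(-98))*(-153)) - ½*(-310)*144)*(57050 + 225100)) = √(353003 + ((44 + (-3 + 98)*(-153)) + 22320)*282150) = √(353003 + ((44 + 95*(-153)) + 22320)*282150) = √(353003 + ((44 - 14535) + 22320)*282150) = √(353003 + (-14491 + 22320)*282150) = √(353003 + 7829*282150) = √(353003 + 2208952350) = √2209305353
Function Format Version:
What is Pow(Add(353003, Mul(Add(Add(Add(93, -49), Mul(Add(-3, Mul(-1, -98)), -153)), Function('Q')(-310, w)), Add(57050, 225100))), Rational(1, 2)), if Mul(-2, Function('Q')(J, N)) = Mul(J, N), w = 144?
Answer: Pow(2209305353, Rational(1, 2)) ≈ 47003.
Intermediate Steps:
Function('Q')(J, N) = Mul(Rational(-1, 2), J, N) (Function('Q')(J, N) = Mul(Rational(-1, 2), Mul(J, N)) = Mul(Rational(-1, 2), J, N))
Pow(Add(353003, Mul(Add(Add(Add(93, -49), Mul(Add(-3, Mul(-1, -98)), -153)), Function('Q')(-310, w)), Add(57050, 225100))), Rational(1, 2)) = Pow(Add(353003, Mul(Add(Add(Add(93, -49), Mul(Add(-3, Mul(-1, -98)), -153)), Mul(Rational(-1, 2), -310, 144)), Add(57050, 225100))), Rational(1, 2)) = Pow(Add(353003, Mul(Add(Add(44, Mul(Add(-3, 98), -153)), 22320), 282150)), Rational(1, 2)) = Pow(Add(353003, Mul(Add(Add(44, Mul(95, -153)), 22320), 282150)), Rational(1, 2)) = Pow(Add(353003, Mul(Add(Add(44, -14535), 22320), 282150)), Rational(1, 2)) = Pow(Add(353003, Mul(Add(-14491, 22320), 282150)), Rational(1, 2)) = Pow(Add(353003, Mul(7829, 282150)), Rational(1, 2)) = Pow(Add(353003, 2208952350), Rational(1, 2)) = Pow(2209305353, Rational(1, 2))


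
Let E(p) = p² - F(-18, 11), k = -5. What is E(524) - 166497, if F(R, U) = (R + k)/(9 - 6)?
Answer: 324260/3 ≈ 1.0809e+5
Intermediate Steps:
F(R, U) = -5/3 + R/3 (F(R, U) = (R - 5)/(9 - 6) = (-5 + R)/3 = (-5 + R)*(⅓) = -5/3 + R/3)
E(p) = 23/3 + p² (E(p) = p² - (-5/3 + (⅓)*(-18)) = p² - (-5/3 - 6) = p² - 1*(-23/3) = p² + 23/3 = 23/3 + p²)
E(524) - 166497 = (23/3 + 524²) - 166497 = (23/3 + 274576) - 166497 = 823751/3 - 166497 = 324260/3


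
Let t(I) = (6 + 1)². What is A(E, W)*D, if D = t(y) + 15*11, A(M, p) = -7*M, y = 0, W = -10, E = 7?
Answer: -10486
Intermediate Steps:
t(I) = 49 (t(I) = 7² = 49)
D = 214 (D = 49 + 15*11 = 49 + 165 = 214)
A(E, W)*D = -7*7*214 = -49*214 = -10486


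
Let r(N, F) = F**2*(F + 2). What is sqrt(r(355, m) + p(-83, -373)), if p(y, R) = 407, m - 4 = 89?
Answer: sqrt(822062) ≈ 906.68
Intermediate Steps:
m = 93 (m = 4 + 89 = 93)
r(N, F) = F**2*(2 + F)
sqrt(r(355, m) + p(-83, -373)) = sqrt(93**2*(2 + 93) + 407) = sqrt(8649*95 + 407) = sqrt(821655 + 407) = sqrt(822062)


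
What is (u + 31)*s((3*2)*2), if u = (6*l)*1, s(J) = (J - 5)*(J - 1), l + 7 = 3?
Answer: 539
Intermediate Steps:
l = -4 (l = -7 + 3 = -4)
s(J) = (-1 + J)*(-5 + J) (s(J) = (-5 + J)*(-1 + J) = (-1 + J)*(-5 + J))
u = -24 (u = (6*(-4))*1 = -24*1 = -24)
(u + 31)*s((3*2)*2) = (-24 + 31)*(5 + ((3*2)*2)² - 6*3*2*2) = 7*(5 + (6*2)² - 36*2) = 7*(5 + 12² - 6*12) = 7*(5 + 144 - 72) = 7*77 = 539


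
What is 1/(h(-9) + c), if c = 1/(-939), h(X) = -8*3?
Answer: -939/22537 ≈ -0.041665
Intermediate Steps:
h(X) = -24
c = -1/939 ≈ -0.0010650
1/(h(-9) + c) = 1/(-24 - 1/939) = 1/(-22537/939) = -939/22537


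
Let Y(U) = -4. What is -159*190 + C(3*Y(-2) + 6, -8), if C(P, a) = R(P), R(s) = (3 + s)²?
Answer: -30201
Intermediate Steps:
C(P, a) = (3 + P)²
-159*190 + C(3*Y(-2) + 6, -8) = -159*190 + (3 + (3*(-4) + 6))² = -30210 + (3 + (-12 + 6))² = -30210 + (3 - 6)² = -30210 + (-3)² = -30210 + 9 = -30201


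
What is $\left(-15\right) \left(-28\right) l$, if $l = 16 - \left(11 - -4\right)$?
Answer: $420$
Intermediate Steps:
$l = 1$ ($l = 16 - \left(11 + 4\right) = 16 - 15 = 1$)
$\left(-15\right) \left(-28\right) l = \left(-15\right) \left(-28\right) 1 = 420 \cdot 1 = 420$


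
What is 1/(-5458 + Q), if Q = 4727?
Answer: -1/731 ≈ -0.0013680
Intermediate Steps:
1/(-5458 + Q) = 1/(-5458 + 4727) = 1/(-731) = -1/731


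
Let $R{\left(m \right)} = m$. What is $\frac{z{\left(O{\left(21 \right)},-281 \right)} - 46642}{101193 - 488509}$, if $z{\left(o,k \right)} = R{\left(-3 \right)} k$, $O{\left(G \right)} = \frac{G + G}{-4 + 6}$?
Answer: $\frac{45799}{387316} \approx 0.11825$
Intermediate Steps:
$O{\left(G \right)} = G$ ($O{\left(G \right)} = \frac{2 G}{2} = 2 G \frac{1}{2} = G$)
$z{\left(o,k \right)} = - 3 k$
$\frac{z{\left(O{\left(21 \right)},-281 \right)} - 46642}{101193 - 488509} = \frac{\left(-3\right) \left(-281\right) - 46642}{101193 - 488509} = \frac{843 - 46642}{-387316} = \left(-45799\right) \left(- \frac{1}{387316}\right) = \frac{45799}{387316}$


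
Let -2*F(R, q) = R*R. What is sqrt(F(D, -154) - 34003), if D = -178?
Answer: I*sqrt(49845) ≈ 223.26*I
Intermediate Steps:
F(R, q) = -R**2/2 (F(R, q) = -R*R/2 = -R**2/2)
sqrt(F(D, -154) - 34003) = sqrt(-1/2*(-178)**2 - 34003) = sqrt(-1/2*31684 - 34003) = sqrt(-15842 - 34003) = sqrt(-49845) = I*sqrt(49845)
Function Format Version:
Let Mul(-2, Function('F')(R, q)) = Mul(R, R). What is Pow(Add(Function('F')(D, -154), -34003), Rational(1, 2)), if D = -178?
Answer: Mul(I, Pow(49845, Rational(1, 2))) ≈ Mul(223.26, I)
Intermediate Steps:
Function('F')(R, q) = Mul(Rational(-1, 2), Pow(R, 2)) (Function('F')(R, q) = Mul(Rational(-1, 2), Mul(R, R)) = Mul(Rational(-1, 2), Pow(R, 2)))
Pow(Add(Function('F')(D, -154), -34003), Rational(1, 2)) = Pow(Add(Mul(Rational(-1, 2), Pow(-178, 2)), -34003), Rational(1, 2)) = Pow(Add(Mul(Rational(-1, 2), 31684), -34003), Rational(1, 2)) = Pow(Add(-15842, -34003), Rational(1, 2)) = Pow(-49845, Rational(1, 2)) = Mul(I, Pow(49845, Rational(1, 2)))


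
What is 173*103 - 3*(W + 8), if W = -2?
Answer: 17801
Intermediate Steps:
173*103 - 3*(W + 8) = 173*103 - 3*(-2 + 8) = 17819 - 3*6 = 17819 - 18 = 17801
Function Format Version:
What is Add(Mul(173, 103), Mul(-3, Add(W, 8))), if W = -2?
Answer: 17801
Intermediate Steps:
Add(Mul(173, 103), Mul(-3, Add(W, 8))) = Add(Mul(173, 103), Mul(-3, Add(-2, 8))) = Add(17819, Mul(-3, 6)) = Add(17819, -18) = 17801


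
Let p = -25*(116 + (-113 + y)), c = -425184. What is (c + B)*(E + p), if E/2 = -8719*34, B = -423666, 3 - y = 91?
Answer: 501472567950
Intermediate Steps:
y = -88 (y = 3 - 1*91 = 3 - 91 = -88)
p = 2125 (p = -25*(116 + (-113 - 88)) = -25*(116 - 201) = -25*(-85) = 2125)
E = -592892 (E = 2*(-8719*34) = 2*(-296446) = -592892)
(c + B)*(E + p) = (-425184 - 423666)*(-592892 + 2125) = -848850*(-590767) = 501472567950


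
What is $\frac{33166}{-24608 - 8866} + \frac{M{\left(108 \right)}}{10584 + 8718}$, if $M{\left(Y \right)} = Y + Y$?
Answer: $- \frac{7534997}{7691847} \approx -0.97961$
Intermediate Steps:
$M{\left(Y \right)} = 2 Y$
$\frac{33166}{-24608 - 8866} + \frac{M{\left(108 \right)}}{10584 + 8718} = \frac{33166}{-24608 - 8866} + \frac{2 \cdot 108}{10584 + 8718} = \frac{33166}{-24608 - 8866} + \frac{216}{19302} = \frac{33166}{-33474} + 216 \cdot \frac{1}{19302} = 33166 \left(- \frac{1}{33474}\right) + \frac{36}{3217} = - \frac{2369}{2391} + \frac{36}{3217} = - \frac{7534997}{7691847}$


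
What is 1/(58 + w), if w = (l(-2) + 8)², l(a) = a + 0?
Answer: 1/94 ≈ 0.010638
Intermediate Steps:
l(a) = a
w = 36 (w = (-2 + 8)² = 6² = 36)
1/(58 + w) = 1/(58 + 36) = 1/94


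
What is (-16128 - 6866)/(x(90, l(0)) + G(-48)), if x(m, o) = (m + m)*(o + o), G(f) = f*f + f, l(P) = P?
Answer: -11497/1128 ≈ -10.192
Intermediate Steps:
G(f) = f + f**2 (G(f) = f**2 + f = f + f**2)
x(m, o) = 4*m*o (x(m, o) = (2*m)*(2*o) = 4*m*o)
(-16128 - 6866)/(x(90, l(0)) + G(-48)) = (-16128 - 6866)/(4*90*0 - 48*(1 - 48)) = -22994/(0 - 48*(-47)) = -22994/(0 + 2256) = -22994/2256 = -22994*1/2256 = -11497/1128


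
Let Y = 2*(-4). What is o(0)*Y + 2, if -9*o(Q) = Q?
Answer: 2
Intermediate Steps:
Y = -8
o(Q) = -Q/9
o(0)*Y + 2 = -⅑*0*(-8) + 2 = 0*(-8) + 2 = 0 + 2 = 2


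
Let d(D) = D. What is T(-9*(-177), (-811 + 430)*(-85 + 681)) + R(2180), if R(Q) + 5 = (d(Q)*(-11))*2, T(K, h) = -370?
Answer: -48335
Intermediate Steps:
R(Q) = -5 - 22*Q (R(Q) = -5 + (Q*(-11))*2 = -5 - 11*Q*2 = -5 - 22*Q)
T(-9*(-177), (-811 + 430)*(-85 + 681)) + R(2180) = -370 + (-5 - 22*2180) = -370 + (-5 - 47960) = -370 - 47965 = -48335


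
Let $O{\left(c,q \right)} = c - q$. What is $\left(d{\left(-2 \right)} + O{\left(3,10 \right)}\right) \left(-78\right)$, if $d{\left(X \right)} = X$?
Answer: $702$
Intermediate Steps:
$\left(d{\left(-2 \right)} + O{\left(3,10 \right)}\right) \left(-78\right) = \left(-2 + \left(3 - 10\right)\right) \left(-78\right) = \left(-2 - 7\right) \left(-78\right) = \left(-9\right) \left(-78\right) = 702$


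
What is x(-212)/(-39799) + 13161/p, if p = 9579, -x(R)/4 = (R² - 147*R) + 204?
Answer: 1149255077/127078207 ≈ 9.0437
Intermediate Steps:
x(R) = -816 - 4*R² + 588*R (x(R) = -4*((R² - 147*R) + 204) = -4*(204 + R² - 147*R) = -816 - 4*R² + 588*R)
x(-212)/(-39799) + 13161/p = (-816 - 4*(-212)² + 588*(-212))/(-39799) + 13161/9579 = (-816 - 4*44944 - 124656)*(-1/39799) + 13161*(1/9579) = (-816 - 179776 - 124656)*(-1/39799) + 4387/3193 = -305248*(-1/39799) + 4387/3193 = 305248/39799 + 4387/3193 = 1149255077/127078207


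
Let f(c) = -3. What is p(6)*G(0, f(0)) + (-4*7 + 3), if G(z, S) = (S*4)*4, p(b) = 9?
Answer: -457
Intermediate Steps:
G(z, S) = 16*S (G(z, S) = (4*S)*4 = 16*S)
p(6)*G(0, f(0)) + (-4*7 + 3) = 9*(16*(-3)) + (-4*7 + 3) = 9*(-48) + (-28 + 3) = -432 - 25 = -457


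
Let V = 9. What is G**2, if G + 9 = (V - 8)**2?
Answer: 64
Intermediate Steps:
G = -8 (G = -9 + (9 - 8)**2 = -9 + 1**2 = -9 + 1 = -8)
G**2 = (-8)**2 = 64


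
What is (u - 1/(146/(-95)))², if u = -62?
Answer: 80227849/21316 ≈ 3763.7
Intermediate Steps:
(u - 1/(146/(-95)))² = (-62 - 1/(146/(-95)))² = (-62 - 1/(146*(-1/95)))² = (-62 - 1/(-146/95))² = (-62 - 1*(-95/146))² = (-62 + 95/146)² = (-8957/146)² = 80227849/21316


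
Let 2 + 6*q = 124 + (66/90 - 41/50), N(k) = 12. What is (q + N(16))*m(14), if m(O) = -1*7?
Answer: -203609/900 ≈ -226.23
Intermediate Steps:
q = 18287/900 (q = -⅓ + (124 + (66/90 - 41/50))/6 = -⅓ + (124 + (66*(1/90) - 41*1/50))/6 = -⅓ + (124 + (11/15 - 41/50))/6 = -⅓ + (124 - 13/150)/6 = -⅓ + (⅙)*(18587/150) = -⅓ + 18587/900 = 18287/900 ≈ 20.319)
m(O) = -7
(q + N(16))*m(14) = (18287/900 + 12)*(-7) = (29087/900)*(-7) = -203609/900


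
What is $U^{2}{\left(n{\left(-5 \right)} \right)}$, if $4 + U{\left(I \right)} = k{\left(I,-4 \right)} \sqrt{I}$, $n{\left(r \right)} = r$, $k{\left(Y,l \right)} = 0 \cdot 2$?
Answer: $16$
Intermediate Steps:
$k{\left(Y,l \right)} = 0$
$U{\left(I \right)} = -4$ ($U{\left(I \right)} = -4 + 0 \sqrt{I} = -4 + 0 = -4$)
$U^{2}{\left(n{\left(-5 \right)} \right)} = \left(-4\right)^{2} = 16$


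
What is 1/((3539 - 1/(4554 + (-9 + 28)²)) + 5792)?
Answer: 4915/45861864 ≈ 0.00010717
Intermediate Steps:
1/((3539 - 1/(4554 + (-9 + 28)²)) + 5792) = 1/((3539 - 1/(4554 + 19²)) + 5792) = 1/((3539 - 1/(4554 + 361)) + 5792) = 1/((3539 - 1/4915) + 5792) = 1/(17394184/4915 + 5792) = 1/(45861864/4915) = 4915/45861864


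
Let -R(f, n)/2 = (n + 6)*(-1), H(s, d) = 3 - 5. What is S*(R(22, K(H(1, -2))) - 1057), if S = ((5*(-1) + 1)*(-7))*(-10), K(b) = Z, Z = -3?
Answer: 294280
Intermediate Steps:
H(s, d) = -2
K(b) = -3
S = -280 (S = ((-5 + 1)*(-7))*(-10) = -4*(-7)*(-10) = 28*(-10) = -280)
R(f, n) = 12 + 2*n (R(f, n) = -2*(n + 6)*(-1) = -2*(6 + n)*(-1) = -2*(-6 - n) = 12 + 2*n)
S*(R(22, K(H(1, -2))) - 1057) = -280*((12 + 2*(-3)) - 1057) = -280*((12 - 6) - 1057) = -280*(6 - 1057) = -280*(-1051) = 294280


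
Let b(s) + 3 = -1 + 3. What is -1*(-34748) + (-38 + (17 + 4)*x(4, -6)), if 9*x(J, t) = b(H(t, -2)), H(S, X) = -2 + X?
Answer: 104123/3 ≈ 34708.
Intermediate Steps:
b(s) = -1 (b(s) = -3 + (-1 + 3) = -3 + 2 = -1)
x(J, t) = -⅑ (x(J, t) = (⅑)*(-1) = -⅑)
-1*(-34748) + (-38 + (17 + 4)*x(4, -6)) = -1*(-34748) + (-38 + (17 + 4)*(-⅑)) = 34748 + (-38 + 21*(-⅑)) = 34748 + (-38 - 7/3) = 34748 - 121/3 = 104123/3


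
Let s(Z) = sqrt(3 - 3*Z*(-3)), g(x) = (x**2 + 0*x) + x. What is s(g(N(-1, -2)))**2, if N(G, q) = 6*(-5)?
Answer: 7833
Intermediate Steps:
N(G, q) = -30
g(x) = x + x**2 (g(x) = (x**2 + 0) + x = x**2 + x = x + x**2)
s(Z) = sqrt(3 + 9*Z)
s(g(N(-1, -2)))**2 = (sqrt(3 + 9*(-30*(1 - 30))))**2 = (sqrt(3 + 9*(-30*(-29))))**2 = (sqrt(3 + 9*870))**2 = (sqrt(3 + 7830))**2 = (sqrt(7833))**2 = 7833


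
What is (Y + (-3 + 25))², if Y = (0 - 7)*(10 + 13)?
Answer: 19321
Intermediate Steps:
Y = -161 (Y = -7*23 = -161)
(Y + (-3 + 25))² = (-161 + (-3 + 25))² = (-161 + 22)² = (-139)² = 19321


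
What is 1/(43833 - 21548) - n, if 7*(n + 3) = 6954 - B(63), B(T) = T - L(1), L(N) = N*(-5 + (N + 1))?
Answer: -21861584/22285 ≈ -981.00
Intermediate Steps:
L(N) = N*(-4 + N) (L(N) = N*(-5 + (1 + N)) = N*(-4 + N))
B(T) = 3 + T (B(T) = T - (-4 + 1) = T - (-3) = T - 1*(-3) = T + 3 = 3 + T)
n = 981 (n = -3 + (6954 - (3 + 63))/7 = -3 + (6954 - 1*66)/7 = -3 + (6954 - 66)/7 = -3 + (⅐)*6888 = -3 + 984 = 981)
1/(43833 - 21548) - n = 1/(43833 - 21548) - 1*981 = 1/22285 - 981 = -21861584/22285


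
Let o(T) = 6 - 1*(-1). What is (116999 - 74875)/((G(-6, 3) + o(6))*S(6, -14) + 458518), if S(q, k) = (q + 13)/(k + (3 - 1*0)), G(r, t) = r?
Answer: 463364/5043679 ≈ 0.091870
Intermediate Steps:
S(q, k) = (13 + q)/(3 + k) (S(q, k) = (13 + q)/(k + (3 + 0)) = (13 + q)/(k + 3) = (13 + q)/(3 + k))
o(T) = 7 (o(T) = 6 + 1 = 7)
(116999 - 74875)/((G(-6, 3) + o(6))*S(6, -14) + 458518) = (116999 - 74875)/((-6 + 7)*((13 + 6)/(3 - 14)) + 458518) = 42124/(1*(19/(-11)) + 458518) = 42124/(1*(-1/11*19) + 458518) = 42124/(1*(-19/11) + 458518) = 42124/(-19/11 + 458518) = 42124/(5043679/11) = 42124*(11/5043679) = 463364/5043679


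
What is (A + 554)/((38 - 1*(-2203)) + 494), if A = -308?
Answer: 246/2735 ≈ 0.089945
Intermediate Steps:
(A + 554)/((38 - 1*(-2203)) + 494) = (-308 + 554)/((38 - 1*(-2203)) + 494) = 246/((38 + 2203) + 494) = 246/(2241 + 494) = 246/2735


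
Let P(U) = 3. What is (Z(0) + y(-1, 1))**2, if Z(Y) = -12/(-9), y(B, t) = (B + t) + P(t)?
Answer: 169/9 ≈ 18.778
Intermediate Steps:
y(B, t) = 3 + B + t (y(B, t) = (B + t) + 3 = 3 + B + t)
Z(Y) = 4/3 (Z(Y) = -12*(-1/9) = 4/3)
(Z(0) + y(-1, 1))**2 = (4/3 + (3 - 1 + 1))**2 = (4/3 + 3)**2 = (13/3)**2 = 169/9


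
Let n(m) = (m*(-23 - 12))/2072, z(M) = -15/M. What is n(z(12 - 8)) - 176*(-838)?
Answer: 174625867/1184 ≈ 1.4749e+5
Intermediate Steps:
n(m) = -5*m/296 (n(m) = (m*(-35))*(1/2072) = -35*m*(1/2072) = -5*m/296)
n(z(12 - 8)) - 176*(-838) = -(-75)/(296*(12 - 8)) - 176*(-838) = -(-75)/(296*4) + 147488 = -5/296*(-15/4) + 147488 = 75/1184 + 147488 = 174625867/1184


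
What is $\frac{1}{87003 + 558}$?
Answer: $\frac{1}{87561} \approx 1.1421 \cdot 10^{-5}$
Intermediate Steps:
$\frac{1}{87003 + 558} = \frac{1}{87561}$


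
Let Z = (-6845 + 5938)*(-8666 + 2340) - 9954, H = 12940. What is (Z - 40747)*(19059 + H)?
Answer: 181977705019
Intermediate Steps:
Z = 5727728 (Z = -907*(-6326) - 9954 = 5737682 - 9954 = 5727728)
(Z - 40747)*(19059 + H) = (5727728 - 40747)*(19059 + 12940) = 5686981*31999 = 181977705019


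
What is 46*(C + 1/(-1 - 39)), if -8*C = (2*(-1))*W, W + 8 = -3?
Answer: -2553/20 ≈ -127.65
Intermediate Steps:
W = -11 (W = -8 - 3 = -11)
C = -11/4 (C = -2*(-1)*(-11)/8 = -(-1)*(-11)/4 = -⅛*22 = -11/4 ≈ -2.7500)
46*(C + 1/(-1 - 39)) = 46*(-11/4 + 1/(-1 - 39)) = 46*(-11/4 + 1/(-40)) = 46*(-11/4 - 1/40) = 46*(-111/40) = -2553/20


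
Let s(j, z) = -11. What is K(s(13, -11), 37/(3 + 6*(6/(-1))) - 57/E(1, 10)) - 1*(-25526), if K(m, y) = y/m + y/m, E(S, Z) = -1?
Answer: 9262250/363 ≈ 25516.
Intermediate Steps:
K(m, y) = 2*y/m
K(s(13, -11), 37/(3 + 6*(6/(-1))) - 57/E(1, 10)) - 1*(-25526) = 2*(37/(3 + 6*(6/(-1))) - 57/(-1))/(-11) - 1*(-25526) = 2*(37/(3 + 6*(6*(-1))) - 57*(-1))*(-1/11) + 25526 = 2*(37/(3 + 6*(-6)) + 57)*(-1/11) + 25526 = 2*(37/(3 - 36) + 57)*(-1/11) + 25526 = 2*(37/(-33) + 57)*(-1/11) + 25526 = 2*(37*(-1/33) + 57)*(-1/11) + 25526 = 2*(-37/33 + 57)*(-1/11) + 25526 = 2*(1844/33)*(-1/11) + 25526 = -3688/363 + 25526 = 9262250/363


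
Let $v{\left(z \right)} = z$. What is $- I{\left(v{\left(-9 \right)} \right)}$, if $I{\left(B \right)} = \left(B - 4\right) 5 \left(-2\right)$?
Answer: $-130$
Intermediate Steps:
$I{\left(B \right)} = 40 - 10 B$ ($I{\left(B \right)} = \left(-4 + B\right) 5 \left(-2\right) = \left(-20 + 5 B\right) \left(-2\right) = 40 - 10 B$)
$- I{\left(v{\left(-9 \right)} \right)} = - (40 - -90) = - (40 + 90) = \left(-1\right) 130 = -130$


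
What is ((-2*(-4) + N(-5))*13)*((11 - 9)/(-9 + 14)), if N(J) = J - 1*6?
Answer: -78/5 ≈ -15.600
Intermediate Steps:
N(J) = -6 + J (N(J) = J - 6 = -6 + J)
((-2*(-4) + N(-5))*13)*((11 - 9)/(-9 + 14)) = ((-2*(-4) + (-6 - 5))*13)*((11 - 9)/(-9 + 14)) = ((8 - 11)*13)*(2/5) = (-3*13)*(2*(1/5)) = -39*2/5 = -78/5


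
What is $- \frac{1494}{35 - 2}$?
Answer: $- \frac{498}{11} \approx -45.273$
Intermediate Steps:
$- \frac{1494}{35 - 2} = - \frac{1494}{33} = \left(-1494\right) \frac{1}{33} = - \frac{498}{11}$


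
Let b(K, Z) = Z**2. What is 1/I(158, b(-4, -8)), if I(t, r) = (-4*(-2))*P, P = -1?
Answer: -1/8 ≈ -0.12500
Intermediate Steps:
I(t, r) = -8 (I(t, r) = -4*(-2)*(-1) = 8*(-1) = -8)
1/I(158, b(-4, -8)) = 1/(-8) = -1/8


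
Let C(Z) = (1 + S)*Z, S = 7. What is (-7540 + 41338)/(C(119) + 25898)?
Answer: 5633/4475 ≈ 1.2588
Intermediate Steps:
C(Z) = 8*Z (C(Z) = (1 + 7)*Z = 8*Z)
(-7540 + 41338)/(C(119) + 25898) = (-7540 + 41338)/(8*119 + 25898) = 33798/(952 + 25898) = 33798/26850 = 33798*(1/26850) = 5633/4475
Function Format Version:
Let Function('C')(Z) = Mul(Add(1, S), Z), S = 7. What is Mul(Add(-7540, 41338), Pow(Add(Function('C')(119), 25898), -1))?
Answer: Rational(5633, 4475) ≈ 1.2588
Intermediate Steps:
Function('C')(Z) = Mul(8, Z) (Function('C')(Z) = Mul(Add(1, 7), Z) = Mul(8, Z))
Mul(Add(-7540, 41338), Pow(Add(Function('C')(119), 25898), -1)) = Mul(Add(-7540, 41338), Pow(Add(Mul(8, 119), 25898), -1)) = Mul(33798, Pow(Add(952, 25898), -1)) = Mul(33798, Pow(26850, -1)) = Mul(33798, Rational(1, 26850)) = Rational(5633, 4475)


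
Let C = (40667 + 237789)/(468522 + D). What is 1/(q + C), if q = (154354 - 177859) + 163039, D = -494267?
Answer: 25745/3592024374 ≈ 7.1673e-6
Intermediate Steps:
q = 139534 (q = -23505 + 163039 = 139534)
C = -278456/25745 (C = (40667 + 237789)/(468522 - 494267) = 278456/(-25745) = 278456*(-1/25745) = -278456/25745 ≈ -10.816)
1/(q + C) = 1/(139534 - 278456/25745) = 1/(3592024374/25745) = 25745/3592024374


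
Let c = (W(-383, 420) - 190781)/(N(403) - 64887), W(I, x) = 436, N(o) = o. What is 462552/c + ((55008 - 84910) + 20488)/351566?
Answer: 5243114358526629/33459415135 ≈ 1.5670e+5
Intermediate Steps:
c = 190345/64484 (c = (436 - 190781)/(403 - 64887) = -190345/(-64484) = -190345*(-1/64484) = 190345/64484 ≈ 2.9518)
462552/c + ((55008 - 84910) + 20488)/351566 = 462552/(190345/64484) + ((55008 - 84910) + 20488)/351566 = 462552*(64484/190345) + (-29902 + 20488)*(1/351566) = 29827203168/190345 - 9414*1/351566 = 29827203168/190345 - 4707/175783 = 5243114358526629/33459415135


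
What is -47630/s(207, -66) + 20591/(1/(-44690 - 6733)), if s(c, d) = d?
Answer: -3176550814/3 ≈ -1.0588e+9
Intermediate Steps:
-47630/s(207, -66) + 20591/(1/(-44690 - 6733)) = -47630/(-66) + 20591/(1/(-44690 - 6733)) = -47630*(-1/66) + 20591/(1/(-51423)) = 2165/3 + 20591/(-1/51423) = 2165/3 + 20591*(-51423) = 2165/3 - 1058850993 = -3176550814/3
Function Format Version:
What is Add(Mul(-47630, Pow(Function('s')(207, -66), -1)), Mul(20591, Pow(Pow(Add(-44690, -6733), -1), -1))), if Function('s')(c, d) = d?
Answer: Rational(-3176550814, 3) ≈ -1.0588e+9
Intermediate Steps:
Add(Mul(-47630, Pow(Function('s')(207, -66), -1)), Mul(20591, Pow(Pow(Add(-44690, -6733), -1), -1))) = Add(Mul(-47630, Pow(-66, -1)), Mul(20591, Pow(Pow(Add(-44690, -6733), -1), -1))) = Add(Mul(-47630, Rational(-1, 66)), Mul(20591, Pow(Pow(-51423, -1), -1))) = Add(Rational(2165, 3), Mul(20591, Pow(Rational(-1, 51423), -1))) = Add(Rational(2165, 3), Mul(20591, -51423)) = Add(Rational(2165, 3), -1058850993) = Rational(-3176550814, 3)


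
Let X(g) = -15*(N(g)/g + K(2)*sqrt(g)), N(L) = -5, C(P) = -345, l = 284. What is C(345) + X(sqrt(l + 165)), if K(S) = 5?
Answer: -345 + 75*sqrt(449)*(1 - 449**(3/4))/449 ≈ -686.70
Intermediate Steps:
X(g) = -75*sqrt(g) + 75/g (X(g) = -15*(-5/g + 5*sqrt(g)) = -75*sqrt(g) + 75/g)
C(345) + X(sqrt(l + 165)) = -345 + 75*(1 - (sqrt(284 + 165))**(3/2))/(sqrt(284 + 165)) = -345 + 75*(1 - (sqrt(449))**(3/2))/(sqrt(449)) = -345 + 75*(sqrt(449)/449)*(1 - 449**(3/4)) = -345 + 75*sqrt(449)*(1 - 449**(3/4))/449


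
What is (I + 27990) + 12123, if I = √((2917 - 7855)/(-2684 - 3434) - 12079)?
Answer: 40113 + 2*I*√28255365082/3059 ≈ 40113.0 + 109.9*I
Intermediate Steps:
I = 2*I*√28255365082/3059 (I = √(-4938/(-6118) - 12079) = √(-4938*(-1/6118) - 12079) = √(2469/3059 - 12079) = √(-36947192/3059) = 2*I*√28255365082/3059 ≈ 109.9*I)
(I + 27990) + 12123 = (2*I*√28255365082/3059 + 27990) + 12123 = (27990 + 2*I*√28255365082/3059) + 12123 = 40113 + 2*I*√28255365082/3059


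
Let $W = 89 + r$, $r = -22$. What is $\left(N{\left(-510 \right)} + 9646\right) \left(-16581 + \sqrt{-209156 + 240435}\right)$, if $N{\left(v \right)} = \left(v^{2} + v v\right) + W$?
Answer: $-8786487453 + 529913 \sqrt{31279} \approx -8.6928 \cdot 10^{9}$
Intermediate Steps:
$W = 67$ ($W = 89 - 22 = 67$)
$N{\left(v \right)} = 67 + 2 v^{2}$ ($N{\left(v \right)} = \left(v^{2} + v v\right) + 67 = \left(v^{2} + v^{2}\right) + 67 = 2 v^{2} + 67 = 67 + 2 v^{2}$)
$\left(N{\left(-510 \right)} + 9646\right) \left(-16581 + \sqrt{-209156 + 240435}\right) = \left(\left(67 + 2 \left(-510\right)^{2}\right) + 9646\right) \left(-16581 + \sqrt{-209156 + 240435}\right) = \left(\left(67 + 2 \cdot 260100\right) + 9646\right) \left(-16581 + \sqrt{31279}\right) = \left(\left(67 + 520200\right) + 9646\right) \left(-16581 + \sqrt{31279}\right) = \left(520267 + 9646\right) \left(-16581 + \sqrt{31279}\right) = 529913 \left(-16581 + \sqrt{31279}\right) = -8786487453 + 529913 \sqrt{31279}$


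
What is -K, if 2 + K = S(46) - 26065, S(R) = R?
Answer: 26021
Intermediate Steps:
K = -26021 (K = -2 + (46 - 26065) = -2 - 26019 = -26021)
-K = -1*(-26021) = 26021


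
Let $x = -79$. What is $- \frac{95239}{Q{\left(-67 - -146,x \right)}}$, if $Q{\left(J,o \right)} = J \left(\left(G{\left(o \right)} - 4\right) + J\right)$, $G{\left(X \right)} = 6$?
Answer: $- \frac{95239}{6399} \approx -14.883$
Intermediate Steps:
$Q{\left(J,o \right)} = J \left(2 + J\right)$ ($Q{\left(J,o \right)} = J \left(\left(6 - 4\right) + J\right) = J \left(2 + J\right)$)
$- \frac{95239}{Q{\left(-67 - -146,x \right)}} = - \frac{95239}{\left(-67 - -146\right) \left(2 - -79\right)} = - \frac{95239}{\left(-67 + 146\right) \left(2 + \left(-67 + 146\right)\right)} = - \frac{95239}{79 \left(2 + 79\right)} = - \frac{95239}{79 \cdot 81} = - \frac{95239}{6399}$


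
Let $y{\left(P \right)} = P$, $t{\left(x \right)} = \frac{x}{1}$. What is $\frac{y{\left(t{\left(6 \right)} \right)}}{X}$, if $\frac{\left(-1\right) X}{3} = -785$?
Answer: $\frac{2}{785} \approx 0.0025478$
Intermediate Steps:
$t{\left(x \right)} = x$ ($t{\left(x \right)} = x 1 = x$)
$X = 2355$ ($X = \left(-3\right) \left(-785\right) = 2355$)
$\frac{y{\left(t{\left(6 \right)} \right)}}{X} = \frac{6}{2355} = 6 \cdot \frac{1}{2355} = \frac{2}{785}$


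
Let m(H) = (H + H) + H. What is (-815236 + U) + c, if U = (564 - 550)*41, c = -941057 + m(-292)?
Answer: -1756595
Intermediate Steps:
m(H) = 3*H (m(H) = 2*H + H = 3*H)
c = -941933 (c = -941057 + 3*(-292) = -941057 - 876 = -941933)
U = 574 (U = 14*41 = 574)
(-815236 + U) + c = (-815236 + 574) - 941933 = -814662 - 941933 = -1756595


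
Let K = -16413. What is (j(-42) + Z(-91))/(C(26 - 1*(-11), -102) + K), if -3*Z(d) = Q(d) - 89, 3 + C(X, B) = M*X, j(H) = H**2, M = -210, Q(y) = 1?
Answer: -2690/36279 ≈ -0.074148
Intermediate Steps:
C(X, B) = -3 - 210*X
Z(d) = 88/3 (Z(d) = -(1 - 89)/3 = -1/3*(-88) = 88/3)
(j(-42) + Z(-91))/(C(26 - 1*(-11), -102) + K) = ((-42)**2 + 88/3)/((-3 - 210*(26 - 1*(-11))) - 16413) = (1764 + 88/3)/((-3 - 210*(26 + 11)) - 16413) = 5380/(3*((-3 - 210*37) - 16413)) = 5380/(3*((-3 - 7770) - 16413)) = 5380/(3*(-7773 - 16413)) = (5380/3)/(-24186) = (5380/3)*(-1/24186) = -2690/36279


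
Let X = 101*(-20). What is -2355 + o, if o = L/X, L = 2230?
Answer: -475933/202 ≈ -2356.1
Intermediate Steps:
X = -2020
o = -223/202 (o = 2230/(-2020) = 2230*(-1/2020) = -223/202 ≈ -1.1040)
-2355 + o = -2355 - 223/202 = -475933/202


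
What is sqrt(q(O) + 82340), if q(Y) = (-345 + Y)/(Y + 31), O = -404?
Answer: sqrt(11456161237)/373 ≈ 286.95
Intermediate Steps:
q(Y) = (-345 + Y)/(31 + Y)
sqrt(q(O) + 82340) = sqrt((-345 - 404)/(31 - 404) + 82340) = sqrt(-749/(-373) + 82340) = sqrt(-1/373*(-749) + 82340) = sqrt(749/373 + 82340) = sqrt(30713569/373) = sqrt(11456161237)/373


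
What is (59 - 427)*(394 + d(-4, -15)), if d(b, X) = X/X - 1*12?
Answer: -140944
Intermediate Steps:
d(b, X) = -11 (d(b, X) = 1 - 12 = -11)
(59 - 427)*(394 + d(-4, -15)) = (59 - 427)*(394 - 11) = -368*383 = -140944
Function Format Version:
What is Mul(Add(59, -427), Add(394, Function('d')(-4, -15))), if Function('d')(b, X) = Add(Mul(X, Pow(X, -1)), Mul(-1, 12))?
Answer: -140944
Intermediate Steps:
Function('d')(b, X) = -11 (Function('d')(b, X) = Add(1, -12) = -11)
Mul(Add(59, -427), Add(394, Function('d')(-4, -15))) = Mul(Add(59, -427), Add(394, -11)) = Mul(-368, 383) = -140944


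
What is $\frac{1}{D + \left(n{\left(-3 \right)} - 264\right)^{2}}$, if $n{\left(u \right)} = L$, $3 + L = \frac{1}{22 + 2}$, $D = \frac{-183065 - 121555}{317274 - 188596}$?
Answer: $\frac{37059264}{2641005636451} \approx 1.4032 \cdot 10^{-5}$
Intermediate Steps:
$D = - \frac{152310}{64339}$ ($D = \frac{-183065 - 121555}{128678} = \left(-304620\right) \frac{1}{128678} = - \frac{152310}{64339} \approx -2.3673$)
$L = - \frac{71}{24}$ ($L = -3 + \frac{1}{22 + 2} = -3 + \frac{1}{24} = - \frac{71}{24} \approx -2.9583$)
$n{\left(u \right)} = - \frac{71}{24}$
$\frac{1}{D + \left(n{\left(-3 \right)} - 264\right)^{2}} = \frac{1}{- \frac{152310}{64339} + \left(- \frac{71}{24} - 264\right)^{2}} = \frac{1}{- \frac{152310}{64339} + \left(- \frac{6407}{24}\right)^{2}} = \frac{1}{- \frac{152310}{64339} + \frac{41049649}{576}} = \frac{1}{\frac{2641005636451}{37059264}} = \frac{37059264}{2641005636451}$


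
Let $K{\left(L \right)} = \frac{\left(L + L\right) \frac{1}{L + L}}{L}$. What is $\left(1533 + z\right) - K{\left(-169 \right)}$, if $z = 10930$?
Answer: $\frac{2106248}{169} \approx 12463.0$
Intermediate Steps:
$K{\left(L \right)} = \frac{1}{L}$ ($K{\left(L \right)} = \frac{2 L \frac{1}{2 L}}{L} = 1 \frac{1}{L} = \frac{1}{L}$)
$\left(1533 + z\right) - K{\left(-169 \right)} = \left(1533 + 10930\right) - \frac{1}{-169} = 12463 - - \frac{1}{169} = 12463 + \frac{1}{169} = \frac{2106248}{169}$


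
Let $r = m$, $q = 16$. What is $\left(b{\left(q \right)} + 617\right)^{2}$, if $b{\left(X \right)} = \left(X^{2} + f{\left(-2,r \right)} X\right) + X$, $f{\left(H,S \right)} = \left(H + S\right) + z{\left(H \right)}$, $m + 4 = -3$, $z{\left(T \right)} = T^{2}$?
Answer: $654481$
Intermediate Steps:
$m = -7$ ($m = -4 - 3 = -7$)
$r = -7$
$f{\left(H,S \right)} = H + S + H^{2}$ ($f{\left(H,S \right)} = \left(H + S\right) + H^{2} = H + S + H^{2}$)
$b{\left(X \right)} = X^{2} - 4 X$ ($b{\left(X \right)} = \left(X^{2} + \left(-2 - 7 + \left(-2\right)^{2}\right) X\right) + X = \left(X^{2} + \left(-2 - 7 + 4\right) X\right) + X = \left(X^{2} - 5 X\right) + X = X^{2} - 4 X$)
$\left(b{\left(q \right)} + 617\right)^{2} = \left(16 \left(-4 + 16\right) + 617\right)^{2} = \left(16 \cdot 12 + 617\right)^{2} = \left(192 + 617\right)^{2} = 809^{2} = 654481$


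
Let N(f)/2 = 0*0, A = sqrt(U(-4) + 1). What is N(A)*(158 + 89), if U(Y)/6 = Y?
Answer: 0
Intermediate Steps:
U(Y) = 6*Y
A = I*sqrt(23) (A = sqrt(6*(-4) + 1) = sqrt(-24 + 1) = sqrt(-23) = I*sqrt(23) ≈ 4.7958*I)
N(f) = 0 (N(f) = 2*(0*0) = 2*0 = 0)
N(A)*(158 + 89) = 0*(158 + 89) = 0*247 = 0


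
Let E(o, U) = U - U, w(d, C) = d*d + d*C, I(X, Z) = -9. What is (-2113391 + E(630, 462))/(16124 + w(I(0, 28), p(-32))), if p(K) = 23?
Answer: -2113391/15998 ≈ -132.10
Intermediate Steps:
w(d, C) = d² + C*d
E(o, U) = 0
(-2113391 + E(630, 462))/(16124 + w(I(0, 28), p(-32))) = (-2113391 + 0)/(16124 - 9*(23 - 9)) = -2113391/(16124 - 9*14) = -2113391/(16124 - 126) = -2113391/15998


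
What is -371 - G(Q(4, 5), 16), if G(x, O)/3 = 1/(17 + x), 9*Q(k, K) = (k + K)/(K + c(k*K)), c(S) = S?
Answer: -52707/142 ≈ -371.18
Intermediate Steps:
Q(k, K) = (K + k)/(9*(K + K*k)) (Q(k, K) = ((k + K)/(K + k*K))/9 = ((K + k)/(K + K*k))/9 = (K + k)/(9*(K + K*k)))
G(x, O) = 3/(17 + x)
-371 - G(Q(4, 5), 16) = -371 - 3/(17 + (1/9)*(5 + 4)/(5*(1 + 4))) = -371 - 3/(17 + (1/9)*(1/5)*9/5) = -371 - 3/(17 + (1/9)*(1/5)*(1/5)*9) = -371 - 3/(17 + 1/25) = -371 - 3/426/25 = -371 - 3*25/426 = -371 - 1*25/142 = -371 - 25/142 = -52707/142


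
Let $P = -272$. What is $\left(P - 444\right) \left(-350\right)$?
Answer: $250600$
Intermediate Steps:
$\left(P - 444\right) \left(-350\right) = \left(-272 - 444\right) \left(-350\right) = \left(-716\right) \left(-350\right) = 250600$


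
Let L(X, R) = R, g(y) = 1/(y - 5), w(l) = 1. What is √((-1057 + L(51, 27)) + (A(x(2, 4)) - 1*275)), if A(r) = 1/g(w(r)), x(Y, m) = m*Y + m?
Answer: I*√1309 ≈ 36.18*I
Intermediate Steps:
x(Y, m) = m + Y*m (x(Y, m) = Y*m + m = m + Y*m)
g(y) = 1/(-5 + y)
A(r) = -4 (A(r) = 1/(1/(-5 + 1)) = 1/(1/(-4)) = 1/(-¼) = -4)
√((-1057 + L(51, 27)) + (A(x(2, 4)) - 1*275)) = √((-1057 + 27) + (-4 - 1*275)) = √(-1030 + (-4 - 275)) = √(-1030 - 279) = √(-1309) = I*√1309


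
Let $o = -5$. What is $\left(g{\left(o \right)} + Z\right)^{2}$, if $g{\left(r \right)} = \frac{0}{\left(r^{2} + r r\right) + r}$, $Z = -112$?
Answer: $12544$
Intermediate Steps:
$g{\left(r \right)} = 0$ ($g{\left(r \right)} = \frac{0}{\left(r^{2} + r^{2}\right) + r} = \frac{0}{2 r^{2} + r} = \frac{0}{r + 2 r^{2}} = 0$)
$\left(g{\left(o \right)} + Z\right)^{2} = \left(0 - 112\right)^{2} = \left(-112\right)^{2} = 12544$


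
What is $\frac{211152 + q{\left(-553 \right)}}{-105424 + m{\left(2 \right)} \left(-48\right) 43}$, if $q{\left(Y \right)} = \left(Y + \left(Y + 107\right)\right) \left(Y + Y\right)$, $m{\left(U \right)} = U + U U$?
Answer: $- \frac{658023}{58904} \approx -11.171$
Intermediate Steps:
$m{\left(U \right)} = U + U^{2}$
$q{\left(Y \right)} = 2 Y \left(107 + 2 Y\right)$ ($q{\left(Y \right)} = \left(Y + \left(107 + Y\right)\right) 2 Y = \left(107 + 2 Y\right) 2 Y = 2 Y \left(107 + 2 Y\right)$)
$\frac{211152 + q{\left(-553 \right)}}{-105424 + m{\left(2 \right)} \left(-48\right) 43} = \frac{211152 + 2 \left(-553\right) \left(107 + 2 \left(-553\right)\right)}{-105424 + 2 \left(1 + 2\right) \left(-48\right) 43} = \frac{211152 + 2 \left(-553\right) \left(107 - 1106\right)}{-105424 + 2 \cdot 3 \left(-48\right) 43} = \frac{211152 + 2 \left(-553\right) \left(-999\right)}{-105424 + 6 \left(-48\right) 43} = \frac{211152 + 1104894}{-105424 - 12384} = \frac{1316046}{-105424 - 12384} = \frac{1316046}{-117808} = 1316046 \left(- \frac{1}{117808}\right) = - \frac{658023}{58904}$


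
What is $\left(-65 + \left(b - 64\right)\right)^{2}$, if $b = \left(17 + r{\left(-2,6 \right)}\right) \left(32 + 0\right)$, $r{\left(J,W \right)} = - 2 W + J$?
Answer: $1089$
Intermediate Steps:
$r{\left(J,W \right)} = J - 2 W$
$b = 96$ ($b = \left(17 - 14\right) \left(32 + 0\right) = \left(17 - 14\right) 32 = 3 \cdot 32 = 96$)
$\left(-65 + \left(b - 64\right)\right)^{2} = \left(-65 + \left(96 - 64\right)\right)^{2} = \left(-65 + 32\right)^{2} = \left(-33\right)^{2} = 1089$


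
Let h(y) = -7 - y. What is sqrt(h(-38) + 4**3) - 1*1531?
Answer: -1531 + sqrt(95) ≈ -1521.3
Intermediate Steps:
sqrt(h(-38) + 4**3) - 1*1531 = sqrt((-7 - 1*(-38)) + 4**3) - 1*1531 = sqrt((-7 + 38) + 64) - 1531 = sqrt(31 + 64) - 1531 = sqrt(95) - 1531 = -1531 + sqrt(95)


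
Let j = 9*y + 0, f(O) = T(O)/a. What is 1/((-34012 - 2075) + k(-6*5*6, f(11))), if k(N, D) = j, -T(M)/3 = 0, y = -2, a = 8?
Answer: -1/36105 ≈ -2.7697e-5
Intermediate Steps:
T(M) = 0 (T(M) = -3*0 = 0)
f(O) = 0 (f(O) = 0/8 = 0*(⅛) = 0)
j = -18 (j = 9*(-2) + 0 = -18 + 0 = -18)
k(N, D) = -18
1/((-34012 - 2075) + k(-6*5*6, f(11))) = 1/((-34012 - 2075) - 18) = 1/(-36087 - 18) = 1/(-36105) = -1/36105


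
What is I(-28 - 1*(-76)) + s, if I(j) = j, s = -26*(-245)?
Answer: 6418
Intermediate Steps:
s = 6370
I(-28 - 1*(-76)) + s = (-28 - 1*(-76)) + 6370 = (-28 + 76) + 6370 = 48 + 6370 = 6418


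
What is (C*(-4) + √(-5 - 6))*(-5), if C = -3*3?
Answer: -180 - 5*I*√11 ≈ -180.0 - 16.583*I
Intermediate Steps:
C = -9
(C*(-4) + √(-5 - 6))*(-5) = (-9*(-4) + √(-5 - 6))*(-5) = (36 + √(-11))*(-5) = (36 + I*√11)*(-5) = -180 - 5*I*√11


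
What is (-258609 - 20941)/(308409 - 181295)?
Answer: -139775/63557 ≈ -2.1992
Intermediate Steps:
(-258609 - 20941)/(308409 - 181295) = -279550/127114 = -279550*1/127114 = -139775/63557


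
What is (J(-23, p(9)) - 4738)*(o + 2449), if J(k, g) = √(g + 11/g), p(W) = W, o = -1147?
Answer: -6168876 + 868*√23 ≈ -6.1647e+6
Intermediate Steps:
(J(-23, p(9)) - 4738)*(o + 2449) = (√(9 + 11/9) - 4738)*(-1147 + 2449) = (√(9 + 11*(⅑)) - 4738)*1302 = (√(9 + 11/9) - 4738)*1302 = (√(92/9) - 4738)*1302 = (2*√23/3 - 4738)*1302 = (-4738 + 2*√23/3)*1302 = -6168876 + 868*√23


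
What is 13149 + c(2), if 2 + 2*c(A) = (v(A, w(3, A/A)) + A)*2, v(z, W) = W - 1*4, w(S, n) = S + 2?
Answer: 13151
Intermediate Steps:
w(S, n) = 2 + S
v(z, W) = -4 + W (v(z, W) = W - 4 = -4 + W)
c(A) = A (c(A) = -1 + (((-4 + (2 + 3)) + A)*2)/2 = -1 + (((-4 + 5) + A)*2)/2 = -1 + ((1 + A)*2)/2 = -1 + (2 + 2*A)/2 = -1 + (1 + A) = A)
13149 + c(2) = 13149 + 2 = 13151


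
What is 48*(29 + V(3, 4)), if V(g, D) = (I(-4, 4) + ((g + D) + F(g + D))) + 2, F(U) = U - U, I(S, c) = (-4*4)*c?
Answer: -1248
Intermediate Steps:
I(S, c) = -16*c
F(U) = 0
V(g, D) = -62 + D + g (V(g, D) = (-16*4 + ((g + D) + 0)) + 2 = (-64 + ((D + g) + 0)) + 2 = (-64 + (D + g)) + 2 = (-64 + D + g) + 2 = -62 + D + g)
48*(29 + V(3, 4)) = 48*(29 + (-62 + 4 + 3)) = 48*(29 - 55) = 48*(-26) = -1248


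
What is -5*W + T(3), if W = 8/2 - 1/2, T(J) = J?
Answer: -29/2 ≈ -14.500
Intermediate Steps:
W = 7/2 (W = 8*(½) - 1*½ = 4 - ½ = 7/2 ≈ 3.5000)
-5*W + T(3) = -5*7/2 + 3 = -35/2 + 3 = -29/2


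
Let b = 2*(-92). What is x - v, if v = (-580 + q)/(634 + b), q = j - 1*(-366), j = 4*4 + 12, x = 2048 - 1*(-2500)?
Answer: 341131/75 ≈ 4548.4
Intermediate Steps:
x = 4548 (x = 2048 + 2500 = 4548)
j = 28 (j = 16 + 12 = 28)
b = -184
q = 394 (q = 28 - 1*(-366) = 28 + 366 = 394)
v = -31/75 (v = (-580 + 394)/(634 - 184) = -186/450 = -186*1/450 = -31/75 ≈ -0.41333)
x - v = 4548 - 1*(-31/75) = 4548 + 31/75 = 341131/75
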